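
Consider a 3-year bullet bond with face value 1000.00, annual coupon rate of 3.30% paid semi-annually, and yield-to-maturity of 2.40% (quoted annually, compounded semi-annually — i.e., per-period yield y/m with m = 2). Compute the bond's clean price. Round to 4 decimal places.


Answer: Price = 1025.9013

Derivation:
Coupon per period c = face * coupon_rate / m = 16.500000
Periods per year m = 2; per-period yield y/m = 0.012000
Number of cashflows N = 6
Cashflows (t years, CF_t, discount factor 1/(1+y/m)^(m*t), PV):
  t = 0.5000: CF_t = 16.500000, DF = 0.988142, PV = 16.304348
  t = 1.0000: CF_t = 16.500000, DF = 0.976425, PV = 16.111016
  t = 1.5000: CF_t = 16.500000, DF = 0.964847, PV = 15.919976
  t = 2.0000: CF_t = 16.500000, DF = 0.953406, PV = 15.731202
  t = 2.5000: CF_t = 16.500000, DF = 0.942101, PV = 15.544666
  t = 3.0000: CF_t = 1016.500000, DF = 0.930930, PV = 946.290125
Price P = sum_t PV_t = 1025.901331


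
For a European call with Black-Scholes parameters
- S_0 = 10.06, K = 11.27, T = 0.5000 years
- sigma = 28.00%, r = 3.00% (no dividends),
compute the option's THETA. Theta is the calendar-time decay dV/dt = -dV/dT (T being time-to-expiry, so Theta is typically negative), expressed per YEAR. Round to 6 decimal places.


d1 = -0.3988949127; d2 = -0.5968848115
phi(d1) = 0.3684327396; exp(-qT) = 1.0000000000; exp(-rT) = 0.9851119396
Theta = -S*exp(-qT)*phi(d1)*sigma/(2*sqrt(T)) - r*K*exp(-rT)*N(d2) + q*S*exp(-qT)*N(d1)
N(d1) = 0.3449853189; N(d2) = 0.2752921443; sqrt(T) = 0.7071067812
Term 1 = -10.0600 * 1.0000000000 * 0.3684327396 * 0.2800 / (2 * 0.7071067812) = -0.7338363657
Term 2 = -0.0300 * 11.2700 * 0.9851119396 * 0.2752921443 = -0.0916905488
Term 3 = 0 (no dividend yield, q = 0)
Theta = -0.7338363657 + (-0.0916905488) + (0.0000000000) = -0.825527

Answer: Theta = -0.825527


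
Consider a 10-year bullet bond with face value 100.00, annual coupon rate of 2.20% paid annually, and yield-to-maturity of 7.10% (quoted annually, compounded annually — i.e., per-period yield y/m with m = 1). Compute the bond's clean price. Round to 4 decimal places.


Coupon per period c = face * coupon_rate / m = 2.200000
Periods per year m = 1; per-period yield y/m = 0.071000
Number of cashflows N = 10
Cashflows (t years, CF_t, discount factor 1/(1+y/m)^(m*t), PV):
  t = 1.0000: CF_t = 2.200000, DF = 0.933707, PV = 2.054155
  t = 2.0000: CF_t = 2.200000, DF = 0.871808, PV = 1.917979
  t = 3.0000: CF_t = 2.200000, DF = 0.814013, PV = 1.790830
  t = 4.0000: CF_t = 2.200000, DF = 0.760050, PV = 1.672110
  t = 5.0000: CF_t = 2.200000, DF = 0.709664, PV = 1.561260
  t = 6.0000: CF_t = 2.200000, DF = 0.662618, PV = 1.457759
  t = 7.0000: CF_t = 2.200000, DF = 0.618691, PV = 1.361120
  t = 8.0000: CF_t = 2.200000, DF = 0.577676, PV = 1.270887
  t = 9.0000: CF_t = 2.200000, DF = 0.539380, PV = 1.186636
  t = 10.0000: CF_t = 102.200000, DF = 0.503623, PV = 51.470239
Price P = sum_t PV_t = 65.742975

Answer: Price = 65.7430


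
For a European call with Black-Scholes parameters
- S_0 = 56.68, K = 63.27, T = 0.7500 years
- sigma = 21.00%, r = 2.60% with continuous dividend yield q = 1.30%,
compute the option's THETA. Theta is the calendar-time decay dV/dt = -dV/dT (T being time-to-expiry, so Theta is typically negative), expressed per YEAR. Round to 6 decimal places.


d1 = -0.4602436656; d2 = -0.6421090004
phi(d1) = 0.3588500560; exp(-qT) = 0.9902973771; exp(-rT) = 0.9806888952
Theta = -S*exp(-qT)*phi(d1)*sigma/(2*sqrt(T)) - r*K*exp(-rT)*N(d2) + q*S*exp(-qT)*N(d1)
N(d1) = 0.3226706659; N(d2) = 0.2604012062; sqrt(T) = 0.8660254038
Term 1 = -56.6800 * 0.9902973771 * 0.3588500560 * 0.2100 / (2 * 0.8660254038) = -2.4421208757
Term 2 = -0.0260 * 63.2700 * 0.9806888952 * 0.2604012062 = -0.4200929871
Term 3 = 0.0130 * 56.6800 * 0.9902973771 * 0.3226706659 = 0.2354497903
Theta = -2.4421208757 + (-0.4200929871) + (0.2354497903) = -2.626764

Answer: Theta = -2.626764


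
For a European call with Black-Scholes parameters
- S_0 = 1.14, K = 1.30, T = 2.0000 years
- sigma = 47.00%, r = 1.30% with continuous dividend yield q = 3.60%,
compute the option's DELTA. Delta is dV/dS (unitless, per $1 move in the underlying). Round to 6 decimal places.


d1 = 0.0655412731; d2 = -0.5991391012
phi(d1) = 0.3980863400; exp(-qT) = 0.9305308958; exp(-rT) = 0.9743350896
N(d1) = 0.5261284771
Delta = exp(-qT) * N(d1) = 0.9305308958 * 0.5261284771 = 0.489579

Answer: Delta = 0.489579


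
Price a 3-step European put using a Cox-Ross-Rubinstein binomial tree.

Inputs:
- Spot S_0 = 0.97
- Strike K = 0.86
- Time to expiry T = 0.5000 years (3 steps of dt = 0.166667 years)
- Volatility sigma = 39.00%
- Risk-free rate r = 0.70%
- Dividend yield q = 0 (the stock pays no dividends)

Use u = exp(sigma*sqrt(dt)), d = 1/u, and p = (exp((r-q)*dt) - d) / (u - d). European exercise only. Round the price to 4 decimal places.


dt = T/N = 0.166667
u = exp(sigma*sqrt(dt)) = 1.172592; d = 1/u = 0.852811
p = (exp((r-q)*dt) - d) / (u - d) = 0.463930
Discount per step: exp(-r*dt) = 0.998834
Stock lattice S(k, i) with i counting down-moves:
  k=0: S(0,0) = 0.9700
  k=1: S(1,0) = 1.1374; S(1,1) = 0.8272
  k=2: S(2,0) = 1.3337; S(2,1) = 0.9700; S(2,2) = 0.7055
  k=3: S(3,0) = 1.5639; S(3,1) = 1.1374; S(3,2) = 0.8272; S(3,3) = 0.6016
Terminal payoffs V(N, i) = max(K - S_T, 0):
  V(3,0) = 0.000000; V(3,1) = 0.000000; V(3,2) = 0.032773; V(3,3) = 0.258368
Backward induction: V(k, i) = exp(-r*dt) * [p * V(k+1, i) + (1-p) * V(k+1, i+1)].
  V(2,0) = exp(-r*dt) * [p*0.000000 + (1-p)*0.000000] = 0.000000
  V(2,1) = exp(-r*dt) * [p*0.000000 + (1-p)*0.032773] = 0.017548
  V(2,2) = exp(-r*dt) * [p*0.032773 + (1-p)*0.258368] = 0.153529
  V(1,0) = exp(-r*dt) * [p*0.000000 + (1-p)*0.017548] = 0.009396
  V(1,1) = exp(-r*dt) * [p*0.017548 + (1-p)*0.153529] = 0.090338
  V(0,0) = exp(-r*dt) * [p*0.009396 + (1-p)*0.090338] = 0.052725

Answer: Price = V(0,0) = 0.0527


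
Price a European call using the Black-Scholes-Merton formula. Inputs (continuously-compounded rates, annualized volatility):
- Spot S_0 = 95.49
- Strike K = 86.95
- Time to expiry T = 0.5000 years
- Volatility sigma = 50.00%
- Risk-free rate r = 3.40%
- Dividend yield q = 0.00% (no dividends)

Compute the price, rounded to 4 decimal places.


d1 = (ln(S/K) + (r - q + 0.5*sigma^2) * T) / (sigma * sqrt(T)) = 0.48985045
d2 = d1 - sigma * sqrt(T) = 0.13629706
exp(-rT) = 0.98314368; exp(-qT) = 1.00000000
C = S_0 * exp(-qT) * N(d1) - K * exp(-rT) * N(d2)
N(d1) = 0.68788014; N(d2) = 0.55420678
C = 95.4900 * 1.00000000 * 0.68788014 - 86.9500 * 0.98314368 * 0.55420678 = 18.3097

Answer: Price = 18.3097


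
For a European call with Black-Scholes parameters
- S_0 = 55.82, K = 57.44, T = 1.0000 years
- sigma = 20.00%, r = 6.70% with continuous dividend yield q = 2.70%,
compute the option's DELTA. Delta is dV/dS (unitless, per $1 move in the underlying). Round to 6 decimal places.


d1 = 0.1569565168; d2 = -0.0430434832
phi(d1) = 0.3940583803; exp(-qT) = 0.9733612415; exp(-rT) = 0.9351952013
N(d1) = 0.5623604411
Delta = exp(-qT) * N(d1) = 0.9733612415 * 0.5623604411 = 0.547380

Answer: Delta = 0.547380


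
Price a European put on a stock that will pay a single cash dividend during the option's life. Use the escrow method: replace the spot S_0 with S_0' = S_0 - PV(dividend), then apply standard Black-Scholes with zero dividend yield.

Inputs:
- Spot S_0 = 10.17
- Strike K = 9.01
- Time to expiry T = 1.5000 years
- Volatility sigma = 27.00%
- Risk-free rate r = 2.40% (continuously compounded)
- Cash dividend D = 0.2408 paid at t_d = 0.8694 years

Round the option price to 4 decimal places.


Answer: Price = 0.6991

Derivation:
PV(D) = D * exp(-r * t_d) = 0.2408 * 0.97935058 = 0.23582762
S_0' = S_0 - PV(D) = 10.1700 - 0.23582762 = 9.93417238
d1 = (ln(S_0'/K) + (r + sigma^2/2)*T) / (sigma*sqrt(T)) = 0.56949275
d2 = d1 - sigma*sqrt(T) = 0.23881163
exp(-rT) = 0.96464029
N(-d1) = 0.28451089; N(-d2) = 0.40562582
P = K * exp(-rT) * N(-d2) - S_0' * N(-d1) = 9.0100 * 0.96464029 * 0.40562582 - 9.93417238 * 0.28451089 = 0.6991


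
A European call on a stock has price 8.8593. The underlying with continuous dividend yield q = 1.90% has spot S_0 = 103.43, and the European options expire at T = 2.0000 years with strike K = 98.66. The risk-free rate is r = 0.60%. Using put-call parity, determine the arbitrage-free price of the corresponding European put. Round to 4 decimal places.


Answer: Put price = 6.7691

Derivation:
Put-call parity: C - P = S_0 * exp(-qT) - K * exp(-rT).
S_0 * exp(-qT) = 103.4300 * 0.96271294 = 99.57339948
K * exp(-rT) = 98.6600 * 0.98807171 = 97.48315519
P = C - S*exp(-qT) + K*exp(-rT)
P = 8.8593 - 99.57339948 + 97.48315519 = 6.7691


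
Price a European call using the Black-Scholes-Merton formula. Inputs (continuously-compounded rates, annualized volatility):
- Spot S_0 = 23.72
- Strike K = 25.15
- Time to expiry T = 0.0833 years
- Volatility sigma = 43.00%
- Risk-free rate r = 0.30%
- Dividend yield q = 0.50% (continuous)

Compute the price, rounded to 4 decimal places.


d1 = (ln(S/K) + (r - q + 0.5*sigma^2) * T) / (sigma * sqrt(T)) = -0.41097974
d2 = d1 - sigma * sqrt(T) = -0.53508522
exp(-rT) = 0.99975013; exp(-qT) = 0.99958359
C = S_0 * exp(-qT) * N(d1) - K * exp(-rT) * N(d2)
N(d1) = 0.34054370; N(d2) = 0.29629547
C = 23.7200 * 0.99958359 * 0.34054370 - 25.1500 * 0.99975013 * 0.29629547 = 0.6244

Answer: Price = 0.6244


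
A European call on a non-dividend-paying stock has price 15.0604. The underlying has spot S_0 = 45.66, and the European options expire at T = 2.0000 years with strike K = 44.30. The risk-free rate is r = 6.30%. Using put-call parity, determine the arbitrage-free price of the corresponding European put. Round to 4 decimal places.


Put-call parity: C - P = S_0 * exp(-qT) - K * exp(-rT).
S_0 * exp(-qT) = 45.6600 * 1.00000000 = 45.66000000
K * exp(-rT) = 44.3000 * 0.88161485 = 39.05553771
P = C - S*exp(-qT) + K*exp(-rT)
P = 15.0604 - 45.66000000 + 39.05553771 = 8.4559

Answer: Put price = 8.4559


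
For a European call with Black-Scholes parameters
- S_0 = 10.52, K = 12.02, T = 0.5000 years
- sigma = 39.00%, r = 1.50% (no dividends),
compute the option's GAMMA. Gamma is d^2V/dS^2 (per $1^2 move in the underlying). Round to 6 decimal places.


Answer: Gamma = 0.130722

Derivation:
d1 = -0.3182659403; d2 = -0.5940375850
phi(d1) = 0.3792403380; exp(-qT) = 1.0000000000; exp(-rT) = 0.9925280548
Gamma = exp(-qT) * phi(d1) / (S * sigma * sqrt(T)) = 1.0000000000 * 0.3792403380 / (10.5200 * 0.3900 * 0.7071067812) = 0.130722


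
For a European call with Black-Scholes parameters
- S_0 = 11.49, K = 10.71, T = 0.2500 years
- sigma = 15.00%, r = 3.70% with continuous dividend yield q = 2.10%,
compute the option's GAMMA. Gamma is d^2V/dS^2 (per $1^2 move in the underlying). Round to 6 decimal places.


Answer: Gamma = 0.271457

Derivation:
d1 = 1.0281560987; d2 = 0.9531560987
phi(d1) = 0.2351595604; exp(-qT) = 0.9947637572; exp(-rT) = 0.9907926496
Gamma = exp(-qT) * phi(d1) / (S * sigma * sqrt(T)) = 0.9947637572 * 0.2351595604 / (11.4900 * 0.1500 * 0.5000000000) = 0.271457


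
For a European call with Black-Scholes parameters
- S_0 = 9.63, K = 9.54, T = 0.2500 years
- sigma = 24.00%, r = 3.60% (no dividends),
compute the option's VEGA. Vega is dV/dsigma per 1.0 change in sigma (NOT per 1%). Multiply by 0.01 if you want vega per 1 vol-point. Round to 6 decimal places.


Answer: Vega = 1.877724

Derivation:
d1 = 0.2132478362; d2 = 0.0932478362
phi(d1) = 0.3899737487; exp(-qT) = 1.0000000000; exp(-rT) = 0.9910403788
Vega = S * exp(-qT) * phi(d1) * sqrt(T) = 9.6300 * 1.0000000000 * 0.3899737487 * 0.5000000000 = 1.877724


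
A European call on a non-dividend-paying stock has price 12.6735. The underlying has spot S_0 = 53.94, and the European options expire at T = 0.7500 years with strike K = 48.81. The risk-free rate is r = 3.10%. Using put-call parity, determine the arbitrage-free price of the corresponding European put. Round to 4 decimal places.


Put-call parity: C - P = S_0 * exp(-qT) - K * exp(-rT).
S_0 * exp(-qT) = 53.9400 * 1.00000000 = 53.94000000
K * exp(-rT) = 48.8100 * 0.97701820 = 47.68825828
P = C - S*exp(-qT) + K*exp(-rT)
P = 12.6735 - 53.94000000 + 47.68825828 = 6.4218

Answer: Put price = 6.4218


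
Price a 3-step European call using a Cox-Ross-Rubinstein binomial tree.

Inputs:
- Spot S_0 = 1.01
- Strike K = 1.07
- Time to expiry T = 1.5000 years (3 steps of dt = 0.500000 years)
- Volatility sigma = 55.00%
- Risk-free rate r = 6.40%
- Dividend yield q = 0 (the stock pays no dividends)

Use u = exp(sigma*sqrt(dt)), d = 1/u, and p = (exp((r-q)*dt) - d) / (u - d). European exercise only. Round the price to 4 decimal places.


Answer: Price = V(0,0) = 0.2995

Derivation:
dt = T/N = 0.500000
u = exp(sigma*sqrt(dt)) = 1.475370; d = 1/u = 0.677796
p = (exp((r-q)*dt) - d) / (u - d) = 0.444751
Discount per step: exp(-r*dt) = 0.968507
Stock lattice S(k, i) with i counting down-moves:
  k=0: S(0,0) = 1.0100
  k=1: S(1,0) = 1.4901; S(1,1) = 0.6846
  k=2: S(2,0) = 2.1985; S(2,1) = 1.0100; S(2,2) = 0.4640
  k=3: S(3,0) = 3.2436; S(3,1) = 1.4901; S(3,2) = 0.6846; S(3,3) = 0.3145
Terminal payoffs V(N, i) = max(S_T - K, 0):
  V(3,0) = 2.173576; V(3,1) = 0.420124; V(3,2) = 0.000000; V(3,3) = 0.000000
Backward induction: V(k, i) = exp(-r*dt) * [p * V(k+1, i) + (1-p) * V(k+1, i+1)].
  V(2,0) = exp(-r*dt) * [p*2.173576 + (1-p)*0.420124] = 1.162181
  V(2,1) = exp(-r*dt) * [p*0.420124 + (1-p)*0.000000] = 0.180966
  V(2,2) = exp(-r*dt) * [p*0.000000 + (1-p)*0.000000] = 0.000000
  V(1,0) = exp(-r*dt) * [p*1.162181 + (1-p)*0.180966] = 0.597919
  V(1,1) = exp(-r*dt) * [p*0.180966 + (1-p)*0.000000] = 0.077950
  V(0,0) = exp(-r*dt) * [p*0.597919 + (1-p)*0.077950] = 0.299468


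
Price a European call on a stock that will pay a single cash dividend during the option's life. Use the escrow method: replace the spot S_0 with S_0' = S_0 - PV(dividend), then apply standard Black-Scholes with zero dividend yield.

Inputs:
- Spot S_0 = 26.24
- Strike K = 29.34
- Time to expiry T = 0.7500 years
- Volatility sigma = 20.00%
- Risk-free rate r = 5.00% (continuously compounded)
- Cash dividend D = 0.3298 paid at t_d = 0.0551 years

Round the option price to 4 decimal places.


Answer: Price = 0.9238

Derivation:
PV(D) = D * exp(-r * t_d) = 0.3298 * 0.99724879 = 0.32889265
S_0' = S_0 - PV(D) = 26.2400 - 0.32889265 = 25.91110735
d1 = (ln(S_0'/K) + (r + sigma^2/2)*T) / (sigma*sqrt(T)) = -0.41442226
d2 = d1 - sigma*sqrt(T) = -0.58762734
exp(-rT) = 0.96319442
N(d1) = 0.33928245; N(d2) = 0.27839123
C = S_0' * N(d1) - K * exp(-rT) * N(d2) = 25.91110735 * 0.33928245 - 29.3400 * 0.96319442 * 0.27839123 = 0.9238


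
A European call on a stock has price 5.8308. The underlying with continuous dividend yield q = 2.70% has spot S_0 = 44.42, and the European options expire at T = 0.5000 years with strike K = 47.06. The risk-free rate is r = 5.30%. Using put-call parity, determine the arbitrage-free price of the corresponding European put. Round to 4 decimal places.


Answer: Put price = 7.8357

Derivation:
Put-call parity: C - P = S_0 * exp(-qT) - K * exp(-rT).
S_0 * exp(-qT) = 44.4200 * 0.98659072 = 43.82435962
K * exp(-rT) = 47.0600 * 0.97384804 = 45.82928894
P = C - S*exp(-qT) + K*exp(-rT)
P = 5.8308 - 43.82435962 + 45.82928894 = 7.8357


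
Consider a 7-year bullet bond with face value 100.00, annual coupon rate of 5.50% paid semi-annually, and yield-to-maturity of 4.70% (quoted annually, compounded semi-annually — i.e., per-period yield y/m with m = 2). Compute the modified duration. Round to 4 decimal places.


Coupon per period c = face * coupon_rate / m = 2.750000
Periods per year m = 2; per-period yield y/m = 0.023500
Number of cashflows N = 14
Cashflows (t years, CF_t, discount factor 1/(1+y/m)^(m*t), PV):
  t = 0.5000: CF_t = 2.750000, DF = 0.977040, PV = 2.686859
  t = 1.0000: CF_t = 2.750000, DF = 0.954606, PV = 2.625167
  t = 1.5000: CF_t = 2.750000, DF = 0.932688, PV = 2.564892
  t = 2.0000: CF_t = 2.750000, DF = 0.911273, PV = 2.506001
  t = 2.5000: CF_t = 2.750000, DF = 0.890350, PV = 2.448463
  t = 3.0000: CF_t = 2.750000, DF = 0.869907, PV = 2.392245
  t = 3.5000: CF_t = 2.750000, DF = 0.849934, PV = 2.337318
  t = 4.0000: CF_t = 2.750000, DF = 0.830419, PV = 2.283652
  t = 4.5000: CF_t = 2.750000, DF = 0.811352, PV = 2.231218
  t = 5.0000: CF_t = 2.750000, DF = 0.792723, PV = 2.179989
  t = 5.5000: CF_t = 2.750000, DF = 0.774522, PV = 2.129935
  t = 6.0000: CF_t = 2.750000, DF = 0.756739, PV = 2.081031
  t = 6.5000: CF_t = 2.750000, DF = 0.739363, PV = 2.033250
  t = 7.0000: CF_t = 102.750000, DF = 0.722387, PV = 74.225302
Price P = sum_t PV_t = 104.725321
First compute Macaulay numerator sum_t t * PV_t:
  t * PV_t at t = 0.5000: 1.343429
  t * PV_t at t = 1.0000: 2.625167
  t * PV_t at t = 1.5000: 3.847339
  t * PV_t at t = 2.0000: 5.012003
  t * PV_t at t = 2.5000: 6.121156
  t * PV_t at t = 3.0000: 7.176734
  t * PV_t at t = 3.5000: 8.180612
  t * PV_t at t = 4.0000: 9.134608
  t * PV_t at t = 4.5000: 10.040483
  t * PV_t at t = 5.0000: 10.899943
  t * PV_t at t = 5.5000: 11.714643
  t * PV_t at t = 6.0000: 12.486185
  t * PV_t at t = 6.5000: 13.216122
  t * PV_t at t = 7.0000: 519.577113
Macaulay duration D = 621.375538 / 104.725321 = 5.933384
Modified duration = D / (1 + y/m) = 5.933384 / (1 + 0.023500) = 5.797151

Answer: Modified duration = 5.7972


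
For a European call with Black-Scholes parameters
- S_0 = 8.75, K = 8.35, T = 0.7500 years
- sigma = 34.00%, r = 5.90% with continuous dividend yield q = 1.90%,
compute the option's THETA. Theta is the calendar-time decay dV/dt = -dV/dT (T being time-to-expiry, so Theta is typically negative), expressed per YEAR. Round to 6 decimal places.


d1 = 0.4080241723; d2 = 0.1135755350
phi(d1) = 0.3670781922; exp(-qT) = 0.9858510507; exp(-rT) = 0.9567147489
Theta = -S*exp(-qT)*phi(d1)*sigma/(2*sqrt(T)) - r*K*exp(-rT)*N(d2) + q*S*exp(-qT)*N(d1)
N(d1) = 0.6583720357; N(d2) = 0.5452128590; sqrt(T) = 0.8660254038
Term 1 = -8.7500 * 0.9858510507 * 0.3670781922 * 0.3400 / (2 * 0.8660254038) = -0.6215788527
Term 2 = -0.0590 * 8.3500 * 0.9567147489 * 0.5452128590 = -0.2569727348
Term 3 = 0.0190 * 8.7500 * 0.9858510507 * 0.6583720357 = 0.1079056869
Theta = -0.6215788527 + (-0.2569727348) + (0.1079056869) = -0.770646

Answer: Theta = -0.770646


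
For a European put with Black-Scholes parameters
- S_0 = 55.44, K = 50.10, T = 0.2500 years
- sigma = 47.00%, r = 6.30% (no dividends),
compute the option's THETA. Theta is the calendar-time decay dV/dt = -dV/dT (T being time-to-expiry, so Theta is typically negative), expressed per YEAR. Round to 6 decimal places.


d1 = 0.6155014757; d2 = 0.3805014757
phi(d1) = 0.3301000243; exp(-qT) = 1.0000000000; exp(-rT) = 0.9843733826
Theta = -S*exp(-qT)*phi(d1)*sigma/(2*sqrt(T)) + r*K*exp(-rT)*N(-d2) - q*S*exp(-qT)*N(-d1)
N(-d1) = 0.2691117975; N(-d2) = 0.3517866007; sqrt(T) = 0.5000000000
Term 1 = -55.4400 * 1.0000000000 * 0.3301000243 * 0.4700 / (2 * 0.5000000000) = -8.6013503132
Term 2 = 0.0630 * 50.1000 * 0.9843733826 * 0.3517866007 = 1.0929931262
Term 3 = 0 (no dividend yield, q = 0)
Theta = -8.6013503132 + (1.0929931262) + (0.0000000000) = -7.508357

Answer: Theta = -7.508357


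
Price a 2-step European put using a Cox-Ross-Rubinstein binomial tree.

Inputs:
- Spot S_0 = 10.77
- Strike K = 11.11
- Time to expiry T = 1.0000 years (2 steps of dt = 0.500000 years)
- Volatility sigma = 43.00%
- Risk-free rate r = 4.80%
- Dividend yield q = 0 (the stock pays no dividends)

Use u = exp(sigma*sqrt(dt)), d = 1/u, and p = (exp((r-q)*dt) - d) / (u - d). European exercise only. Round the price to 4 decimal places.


dt = T/N = 0.500000
u = exp(sigma*sqrt(dt)) = 1.355345; d = 1/u = 0.737820
p = (exp((r-q)*dt) - d) / (u - d) = 0.463901
Discount per step: exp(-r*dt) = 0.976286
Stock lattice S(k, i) with i counting down-moves:
  k=0: S(0,0) = 10.7700
  k=1: S(1,0) = 14.5971; S(1,1) = 7.9463
  k=2: S(2,0) = 19.7841; S(2,1) = 10.7700; S(2,2) = 5.8629
Terminal payoffs V(N, i) = max(K - S_T, 0):
  V(2,0) = 0.000000; V(2,1) = 0.340000; V(2,2) = 5.247051
Backward induction: V(k, i) = exp(-r*dt) * [p * V(k+1, i) + (1-p) * V(k+1, i+1)].
  V(1,0) = exp(-r*dt) * [p*0.000000 + (1-p)*0.340000] = 0.177951
  V(1,1) = exp(-r*dt) * [p*0.340000 + (1-p)*5.247051] = 2.900217
  V(0,0) = exp(-r*dt) * [p*0.177951 + (1-p)*2.900217] = 1.598526

Answer: Price = V(0,0) = 1.5985


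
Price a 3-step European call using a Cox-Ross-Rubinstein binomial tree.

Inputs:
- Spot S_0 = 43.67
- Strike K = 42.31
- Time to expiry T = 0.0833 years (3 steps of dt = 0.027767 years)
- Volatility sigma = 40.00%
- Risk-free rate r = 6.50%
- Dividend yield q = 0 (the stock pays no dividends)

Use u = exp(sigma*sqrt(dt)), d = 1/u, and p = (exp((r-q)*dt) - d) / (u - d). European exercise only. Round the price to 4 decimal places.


Answer: Price = V(0,0) = 2.9651

Derivation:
dt = T/N = 0.027767
u = exp(sigma*sqrt(dt)) = 1.068925; d = 1/u = 0.935519
p = (exp((r-q)*dt) - d) / (u - d) = 0.496884
Discount per step: exp(-r*dt) = 0.998197
Stock lattice S(k, i) with i counting down-moves:
  k=0: S(0,0) = 43.6700
  k=1: S(1,0) = 46.6799; S(1,1) = 40.8541
  k=2: S(2,0) = 49.8974; S(2,1) = 43.6700; S(2,2) = 38.2198
  k=3: S(3,0) = 53.3365; S(3,1) = 46.6799; S(3,2) = 40.8541; S(3,3) = 35.7554
Terminal payoffs V(N, i) = max(S_T - K, 0):
  V(3,0) = 11.026525; V(3,1) = 4.369948; V(3,2) = 0.000000; V(3,3) = 0.000000
Backward induction: V(k, i) = exp(-r*dt) * [p * V(k+1, i) + (1-p) * V(k+1, i+1)].
  V(2,0) = exp(-r*dt) * [p*11.026525 + (1-p)*4.369948] = 7.663650
  V(2,1) = exp(-r*dt) * [p*4.369948 + (1-p)*0.000000] = 2.167442
  V(2,2) = exp(-r*dt) * [p*0.000000 + (1-p)*0.000000] = 0.000000
  V(1,0) = exp(-r*dt) * [p*7.663650 + (1-p)*2.167442] = 4.889587
  V(1,1) = exp(-r*dt) * [p*2.167442 + (1-p)*0.000000] = 1.075025
  V(0,0) = exp(-r*dt) * [p*4.889587 + (1-p)*1.075025] = 2.965064


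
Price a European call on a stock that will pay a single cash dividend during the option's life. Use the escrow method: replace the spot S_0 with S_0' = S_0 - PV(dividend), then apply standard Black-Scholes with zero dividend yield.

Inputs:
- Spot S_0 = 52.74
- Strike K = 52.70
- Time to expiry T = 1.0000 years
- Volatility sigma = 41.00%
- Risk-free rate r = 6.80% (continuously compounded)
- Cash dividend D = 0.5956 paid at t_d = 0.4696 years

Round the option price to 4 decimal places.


PV(D) = D * exp(-r * t_d) = 0.5956 * 0.96857167 = 0.57688129
S_0' = S_0 - PV(D) = 52.7400 - 0.57688129 = 52.16311871
d1 = (ln(S_0'/K) + (r + sigma^2/2)*T) / (sigma*sqrt(T)) = 0.34587866
d2 = d1 - sigma*sqrt(T) = -0.06412134
exp(-rT) = 0.93426047
N(d1) = 0.63528305; N(d2) = 0.47443681
C = S_0' * N(d1) - K * exp(-rT) * N(d2) = 52.16311871 * 0.63528305 - 52.7000 * 0.93426047 * 0.47443681 = 9.7792

Answer: Price = 9.7792


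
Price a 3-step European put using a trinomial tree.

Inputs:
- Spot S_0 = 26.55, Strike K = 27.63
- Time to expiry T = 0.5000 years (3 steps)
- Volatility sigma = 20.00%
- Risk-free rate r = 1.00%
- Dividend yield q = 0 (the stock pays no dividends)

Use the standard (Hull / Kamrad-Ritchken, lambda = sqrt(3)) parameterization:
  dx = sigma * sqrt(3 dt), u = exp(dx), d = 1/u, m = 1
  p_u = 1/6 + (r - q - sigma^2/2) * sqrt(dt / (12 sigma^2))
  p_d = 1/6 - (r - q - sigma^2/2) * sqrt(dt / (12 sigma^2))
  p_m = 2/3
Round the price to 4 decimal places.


Answer: Price = V(0,0) = 2.0560

Derivation:
dt = T/N = 0.166667; dx = sigma*sqrt(3*dt) = 0.141421
u = exp(dx) = 1.151910; d = 1/u = 0.868123
p_u = 0.160774, p_m = 0.666667, p_d = 0.172559
Discount per step: exp(-r*dt) = 0.998335
Stock lattice S(k, j) with j the centered position index:
  k=0: S(0,+0) = 26.5500
  k=1: S(1,-1) = 23.0487; S(1,+0) = 26.5500; S(1,+1) = 30.5832
  k=2: S(2,-2) = 20.0091; S(2,-1) = 23.0487; S(2,+0) = 26.5500; S(2,+1) = 30.5832; S(2,+2) = 35.2291
  k=3: S(3,-3) = 17.3704; S(3,-2) = 20.0091; S(3,-1) = 23.0487; S(3,+0) = 26.5500; S(3,+1) = 30.5832; S(3,+2) = 35.2291; S(3,+3) = 40.5808
Terminal payoffs V(N, j) = max(K - S_T, 0):
  V(3,-3) = 10.259634; V(3,-2) = 7.620903; V(3,-1) = 4.581323; V(3,+0) = 1.080000; V(3,+1) = 0.000000; V(3,+2) = 0.000000; V(3,+3) = 0.000000
Backward induction: V(k, j) = exp(-r*dt) * [p_u * V(k+1, j+1) + p_m * V(k+1, j) + p_d * V(k+1, j-1)]
  V(2,-2) = exp(-r*dt) * [p_u*4.581323 + p_m*7.620903 + p_d*10.259634] = 7.574919
  V(2,-1) = exp(-r*dt) * [p_u*1.080000 + p_m*4.581323 + p_d*7.620903] = 4.535343
  V(2,+0) = exp(-r*dt) * [p_u*0.000000 + p_m*1.080000 + p_d*4.581323] = 1.508034
  V(2,+1) = exp(-r*dt) * [p_u*0.000000 + p_m*0.000000 + p_d*1.080000] = 0.186054
  V(2,+2) = exp(-r*dt) * [p_u*0.000000 + p_m*0.000000 + p_d*0.000000] = 0.000000
  V(1,-1) = exp(-r*dt) * [p_u*1.508034 + p_m*4.535343 + p_d*7.574919] = 4.565521
  V(1,+0) = exp(-r*dt) * [p_u*0.186054 + p_m*1.508034 + p_d*4.535343] = 1.814857
  V(1,+1) = exp(-r*dt) * [p_u*0.000000 + p_m*0.186054 + p_d*1.508034] = 0.383621
  V(0,+0) = exp(-r*dt) * [p_u*0.383621 + p_m*1.814857 + p_d*4.565521] = 2.055974


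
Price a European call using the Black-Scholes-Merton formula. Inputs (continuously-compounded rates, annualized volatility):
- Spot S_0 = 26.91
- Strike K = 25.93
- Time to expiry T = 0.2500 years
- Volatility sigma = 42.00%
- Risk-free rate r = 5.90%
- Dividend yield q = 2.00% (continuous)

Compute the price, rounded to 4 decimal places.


d1 = (ln(S/K) + (r - q + 0.5*sigma^2) * T) / (sigma * sqrt(T)) = 0.32808269
d2 = d1 - sigma * sqrt(T) = 0.11808269
exp(-rT) = 0.98535825; exp(-qT) = 0.99501248
C = S_0 * exp(-qT) * N(d1) - K * exp(-rT) * N(d2)
N(d1) = 0.62857543; N(d2) = 0.54699893
C = 26.9100 * 0.99501248 * 0.62857543 - 25.9300 * 0.98535825 * 0.54699893 = 2.8546

Answer: Price = 2.8546


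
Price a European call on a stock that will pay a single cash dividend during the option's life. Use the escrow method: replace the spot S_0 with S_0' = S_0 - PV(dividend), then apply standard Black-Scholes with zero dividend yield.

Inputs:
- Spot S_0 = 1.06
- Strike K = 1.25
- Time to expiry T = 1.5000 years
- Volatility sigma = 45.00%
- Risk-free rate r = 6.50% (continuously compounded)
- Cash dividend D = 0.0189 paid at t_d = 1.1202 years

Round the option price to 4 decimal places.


Answer: Price = 0.1932

Derivation:
PV(D) = D * exp(-r * t_d) = 0.0189 * 0.92977468 = 0.01757274
S_0' = S_0 - PV(D) = 1.0600 - 0.01757274 = 1.04242726
d1 = (ln(S_0'/K) + (r + sigma^2/2)*T) / (sigma*sqrt(T)) = 0.12298860
d2 = d1 - sigma*sqrt(T) = -0.42814659
exp(-rT) = 0.90710234
N(d1) = 0.54894194; N(d2) = 0.33427220
C = S_0' * N(d1) - K * exp(-rT) * N(d2) = 1.04242726 * 0.54894194 - 1.2500 * 0.90710234 * 0.33427220 = 0.1932


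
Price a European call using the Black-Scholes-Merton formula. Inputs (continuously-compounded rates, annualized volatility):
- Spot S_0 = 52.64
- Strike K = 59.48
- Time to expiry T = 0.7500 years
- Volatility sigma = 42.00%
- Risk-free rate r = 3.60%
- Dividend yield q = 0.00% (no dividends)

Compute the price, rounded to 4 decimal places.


Answer: Price = 5.6162

Derivation:
d1 = (ln(S/K) + (r - q + 0.5*sigma^2) * T) / (sigma * sqrt(T)) = -0.07976736
d2 = d1 - sigma * sqrt(T) = -0.44349803
exp(-rT) = 0.97336124; exp(-qT) = 1.00000000
C = S_0 * exp(-qT) * N(d1) - K * exp(-rT) * N(d2)
N(d1) = 0.46821114; N(d2) = 0.32870277
C = 52.6400 * 1.00000000 * 0.46821114 - 59.4800 * 0.97336124 * 0.32870277 = 5.6162


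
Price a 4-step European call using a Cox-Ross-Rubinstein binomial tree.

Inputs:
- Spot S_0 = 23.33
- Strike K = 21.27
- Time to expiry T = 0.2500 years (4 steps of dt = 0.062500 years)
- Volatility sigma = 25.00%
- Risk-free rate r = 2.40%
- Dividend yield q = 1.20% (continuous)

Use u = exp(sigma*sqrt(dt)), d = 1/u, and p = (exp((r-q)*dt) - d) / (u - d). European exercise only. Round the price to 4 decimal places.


dt = T/N = 0.062500
u = exp(sigma*sqrt(dt)) = 1.064494; d = 1/u = 0.939413
p = (exp((r-q)*dt) - d) / (u - d) = 0.490378
Discount per step: exp(-r*dt) = 0.998501
Stock lattice S(k, i) with i counting down-moves:
  k=0: S(0,0) = 23.3300
  k=1: S(1,0) = 24.8347; S(1,1) = 21.9165
  k=2: S(2,0) = 26.4364; S(2,1) = 23.3300; S(2,2) = 20.5887
  k=3: S(3,0) = 28.1414; S(3,1) = 24.8347; S(3,2) = 21.9165; S(3,3) = 19.3412
  k=4: S(4,0) = 29.9563; S(4,1) = 26.4364; S(4,2) = 23.3300; S(4,3) = 20.5887; S(4,4) = 18.1694
Terminal payoffs V(N, i) = max(S_T - K, 0):
  V(4,0) = 8.686313; V(4,1) = 5.166353; V(4,2) = 2.060000; V(4,3) = 0.000000; V(4,4) = 0.000000
Backward induction: V(k, i) = exp(-r*dt) * [p * V(k+1, i) + (1-p) * V(k+1, i+1)].
  V(3,0) = exp(-r*dt) * [p*8.686313 + (1-p)*5.166353] = 6.882135
  V(3,1) = exp(-r*dt) * [p*5.166353 + (1-p)*2.060000] = 3.577918
  V(3,2) = exp(-r*dt) * [p*2.060000 + (1-p)*0.000000] = 1.008665
  V(3,3) = exp(-r*dt) * [p*0.000000 + (1-p)*0.000000] = 0.000000
  V(2,0) = exp(-r*dt) * [p*6.882135 + (1-p)*3.577918] = 5.190443
  V(2,1) = exp(-r*dt) * [p*3.577918 + (1-p)*1.008665] = 2.265171
  V(2,2) = exp(-r*dt) * [p*1.008665 + (1-p)*0.000000] = 0.493886
  V(1,0) = exp(-r*dt) * [p*5.190443 + (1-p)*2.265171] = 3.694116
  V(1,1) = exp(-r*dt) * [p*2.265171 + (1-p)*0.493886] = 1.360444
  V(0,0) = exp(-r*dt) * [p*3.694116 + (1-p)*1.360444] = 2.501072

Answer: Price = V(0,0) = 2.5011


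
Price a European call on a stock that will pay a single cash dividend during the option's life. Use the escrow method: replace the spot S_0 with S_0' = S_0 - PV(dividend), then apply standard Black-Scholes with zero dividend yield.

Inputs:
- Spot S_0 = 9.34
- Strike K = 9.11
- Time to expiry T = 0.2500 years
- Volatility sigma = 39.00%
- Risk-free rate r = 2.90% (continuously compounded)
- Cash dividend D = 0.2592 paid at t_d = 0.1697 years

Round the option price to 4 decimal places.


PV(D) = D * exp(-r * t_d) = 0.2592 * 0.99509079 = 0.25792753
S_0' = S_0 - PV(D) = 9.3400 - 0.25792753 = 9.08207247
d1 = (ln(S_0'/K) + (r + sigma^2/2)*T) / (sigma*sqrt(T)) = 0.11893436
d2 = d1 - sigma*sqrt(T) = -0.07606564
exp(-rT) = 0.99277622
N(d1) = 0.54733632; N(d2) = 0.46968344
C = S_0' * N(d1) - K * exp(-rT) * N(d2) = 9.08207247 * 0.54733632 - 9.1100 * 0.99277622 * 0.46968344 = 0.7230

Answer: Price = 0.7230


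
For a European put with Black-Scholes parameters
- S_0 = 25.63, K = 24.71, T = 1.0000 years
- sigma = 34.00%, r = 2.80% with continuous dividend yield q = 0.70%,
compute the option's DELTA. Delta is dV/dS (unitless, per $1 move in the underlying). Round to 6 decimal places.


d1 = 0.3392809423; d2 = -0.0007190577
phi(d1) = 0.3766291314; exp(-qT) = 0.9930244429; exp(-rT) = 0.9723883668
N(-d1) = 0.3671990490
Delta = -exp(-qT) * N(-d1) = -0.9930244429 * 0.3671990490 = -0.364638

Answer: Delta = -0.364638


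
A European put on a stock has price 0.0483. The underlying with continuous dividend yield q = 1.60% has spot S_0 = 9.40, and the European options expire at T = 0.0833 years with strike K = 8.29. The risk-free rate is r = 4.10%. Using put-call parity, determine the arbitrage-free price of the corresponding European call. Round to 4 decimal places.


Put-call parity: C - P = S_0 * exp(-qT) - K * exp(-rT).
S_0 * exp(-qT) = 9.4000 * 0.99866809 = 9.38748003
K * exp(-rT) = 8.2900 * 0.99659053 = 8.26173546
C = P + S*exp(-qT) - K*exp(-rT)
C = 0.0483 + 9.38748003 - 8.26173546 = 1.1740

Answer: Call price = 1.1740


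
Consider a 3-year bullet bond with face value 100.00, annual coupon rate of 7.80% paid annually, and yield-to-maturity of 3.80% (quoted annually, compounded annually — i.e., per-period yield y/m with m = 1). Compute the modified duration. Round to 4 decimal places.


Coupon per period c = face * coupon_rate / m = 7.800000
Periods per year m = 1; per-period yield y/m = 0.038000
Number of cashflows N = 3
Cashflows (t years, CF_t, discount factor 1/(1+y/m)^(m*t), PV):
  t = 1.0000: CF_t = 7.800000, DF = 0.963391, PV = 7.514451
  t = 2.0000: CF_t = 7.800000, DF = 0.928122, PV = 7.239355
  t = 3.0000: CF_t = 107.800000, DF = 0.894145, PV = 96.388828
Price P = sum_t PV_t = 111.142634
First compute Macaulay numerator sum_t t * PV_t:
  t * PV_t at t = 1.0000: 7.514451
  t * PV_t at t = 2.0000: 14.478711
  t * PV_t at t = 3.0000: 289.166484
Macaulay duration D = 311.159646 / 111.142634 = 2.799643
Modified duration = D / (1 + y/m) = 2.799643 / (1 + 0.038000) = 2.697151

Answer: Modified duration = 2.6972


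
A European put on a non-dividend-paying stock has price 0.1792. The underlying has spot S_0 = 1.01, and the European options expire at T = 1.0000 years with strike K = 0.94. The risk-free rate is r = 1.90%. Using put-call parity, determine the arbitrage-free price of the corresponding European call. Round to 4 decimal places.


Put-call parity: C - P = S_0 * exp(-qT) - K * exp(-rT).
S_0 * exp(-qT) = 1.0100 * 1.00000000 = 1.01000000
K * exp(-rT) = 0.9400 * 0.98117936 = 0.92230860
C = P + S*exp(-qT) - K*exp(-rT)
C = 0.1792 + 1.01000000 - 0.92230860 = 0.2669

Answer: Call price = 0.2669


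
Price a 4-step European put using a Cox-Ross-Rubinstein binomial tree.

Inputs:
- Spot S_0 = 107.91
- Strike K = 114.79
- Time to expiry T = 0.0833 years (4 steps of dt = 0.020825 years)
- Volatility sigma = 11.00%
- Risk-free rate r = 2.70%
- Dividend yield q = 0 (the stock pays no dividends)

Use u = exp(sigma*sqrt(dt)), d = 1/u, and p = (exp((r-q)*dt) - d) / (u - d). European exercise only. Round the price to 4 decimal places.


dt = T/N = 0.020825
u = exp(sigma*sqrt(dt)) = 1.016001; d = 1/u = 0.984251
p = (exp((r-q)*dt) - d) / (u - d) = 0.513746
Discount per step: exp(-r*dt) = 0.999438
Stock lattice S(k, i) with i counting down-moves:
  k=0: S(0,0) = 107.9100
  k=1: S(1,0) = 109.6366; S(1,1) = 106.2106
  k=2: S(2,0) = 111.3909; S(2,1) = 107.9100; S(2,2) = 104.5379
  k=3: S(3,0) = 113.1732; S(3,1) = 109.6366; S(3,2) = 106.2106; S(3,3) = 102.8916
  k=4: S(4,0) = 114.9840; S(4,1) = 111.3909; S(4,2) = 107.9100; S(4,3) = 104.5379; S(4,4) = 101.2712
Terminal payoffs V(N, i) = max(K - S_T, 0):
  V(4,0) = 0.000000; V(4,1) = 3.399120; V(4,2) = 6.880000; V(4,3) = 10.252105; V(4,4) = 13.518835
Backward induction: V(k, i) = exp(-r*dt) * [p * V(k+1, i) + (1-p) * V(k+1, i+1)].
  V(3,0) = exp(-r*dt) * [p*0.000000 + (1-p)*3.399120] = 1.651905
  V(3,1) = exp(-r*dt) * [p*3.399120 + (1-p)*6.880000] = 5.088848
  V(3,2) = exp(-r*dt) * [p*6.880000 + (1-p)*10.252105] = 8.514909
  V(3,3) = exp(-r*dt) * [p*10.252105 + (1-p)*13.518835] = 11.833909
  V(2,0) = exp(-r*dt) * [p*1.651905 + (1-p)*5.088848] = 3.321263
  V(2,1) = exp(-r*dt) * [p*5.088848 + (1-p)*8.514909] = 6.750985
  V(2,2) = exp(-r*dt) * [p*8.514909 + (1-p)*11.833909] = 10.123091
  V(1,0) = exp(-r*dt) * [p*3.321263 + (1-p)*6.750985] = 4.986173
  V(1,1) = exp(-r*dt) * [p*6.750985 + (1-p)*10.123091] = 8.385967
  V(0,0) = exp(-r*dt) * [p*4.986173 + (1-p)*8.385967] = 6.635603

Answer: Price = V(0,0) = 6.6356


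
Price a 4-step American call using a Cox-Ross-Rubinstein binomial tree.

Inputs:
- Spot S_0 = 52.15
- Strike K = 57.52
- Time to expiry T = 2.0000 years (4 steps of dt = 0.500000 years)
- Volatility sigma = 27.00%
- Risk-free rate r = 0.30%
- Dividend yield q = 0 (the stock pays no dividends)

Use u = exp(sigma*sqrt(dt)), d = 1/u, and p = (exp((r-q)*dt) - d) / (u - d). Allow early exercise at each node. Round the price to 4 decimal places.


Answer: Price = V(0,0) = 6.2225

Derivation:
dt = T/N = 0.500000
u = exp(sigma*sqrt(dt)) = 1.210361; d = 1/u = 0.826200
p = (exp((r-q)*dt) - d) / (u - d) = 0.456322
Discount per step: exp(-r*dt) = 0.998501
Stock lattice S(k, i) with i counting down-moves:
  k=0: S(0,0) = 52.1500
  k=1: S(1,0) = 63.1203; S(1,1) = 43.0863
  k=2: S(2,0) = 76.3984; S(2,1) = 52.1500; S(2,2) = 35.5979
  k=3: S(3,0) = 92.4697; S(3,1) = 63.1203; S(3,2) = 43.0863; S(3,3) = 29.4110
  k=4: S(4,0) = 111.9217; S(4,1) = 76.3984; S(4,2) = 52.1500; S(4,3) = 35.5979; S(4,4) = 24.2993
Terminal payoffs V(N, i) = max(S_T - K, 0):
  V(4,0) = 54.401698; V(4,1) = 18.878407; V(4,2) = 0.000000; V(4,3) = 0.000000; V(4,4) = 0.000000
Backward induction: V(k, i) = exp(-r*dt) * [p * V(k+1, i) + (1-p) * V(k+1, i+1)]; then take max(V_cont, immediate exercise) for American.
  V(3,0) = exp(-r*dt) * [p*54.401698 + (1-p)*18.878407] = 35.035883; exercise = 34.949668; V(3,0) = max -> 35.035883
  V(3,1) = exp(-r*dt) * [p*18.878407 + (1-p)*0.000000] = 8.601725; exercise = 5.600337; V(3,1) = max -> 8.601725
  V(3,2) = exp(-r*dt) * [p*0.000000 + (1-p)*0.000000] = 0.000000; exercise = 0.000000; V(3,2) = max -> 0.000000
  V(3,3) = exp(-r*dt) * [p*0.000000 + (1-p)*0.000000] = 0.000000; exercise = 0.000000; V(3,3) = max -> 0.000000
  V(2,0) = exp(-r*dt) * [p*35.035883 + (1-p)*8.601725] = 20.633247; exercise = 18.878407; V(2,0) = max -> 20.633247
  V(2,1) = exp(-r*dt) * [p*8.601725 + (1-p)*0.000000] = 3.919276; exercise = 0.000000; V(2,1) = max -> 3.919276
  V(2,2) = exp(-r*dt) * [p*0.000000 + (1-p)*0.000000] = 0.000000; exercise = 0.000000; V(2,2) = max -> 0.000000
  V(1,0) = exp(-r*dt) * [p*20.633247 + (1-p)*3.919276] = 11.528927; exercise = 5.600337; V(1,0) = max -> 11.528927
  V(1,1) = exp(-r*dt) * [p*3.919276 + (1-p)*0.000000] = 1.785772; exercise = 0.000000; V(1,1) = max -> 1.785772
  V(0,0) = exp(-r*dt) * [p*11.528927 + (1-p)*1.785772] = 6.222450; exercise = 0.000000; V(0,0) = max -> 6.222450


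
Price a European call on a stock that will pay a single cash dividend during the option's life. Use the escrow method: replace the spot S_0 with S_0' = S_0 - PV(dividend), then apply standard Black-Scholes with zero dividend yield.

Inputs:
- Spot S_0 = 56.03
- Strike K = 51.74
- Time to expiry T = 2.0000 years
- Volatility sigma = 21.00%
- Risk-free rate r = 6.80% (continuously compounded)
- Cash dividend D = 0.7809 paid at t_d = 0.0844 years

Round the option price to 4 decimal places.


PV(D) = D * exp(-r * t_d) = 0.7809 * 0.99427724 = 0.77643109
S_0' = S_0 - PV(D) = 56.0300 - 0.77643109 = 55.25356891
d1 = (ln(S_0'/K) + (r + sigma^2/2)*T) / (sigma*sqrt(T)) = 0.82765757
d2 = d1 - sigma*sqrt(T) = 0.53067272
exp(-rT) = 0.87284263
N(d1) = 0.79606777; N(d2) = 0.70217720
C = S_0' * N(d1) - K * exp(-rT) * N(d2) = 55.25356891 * 0.79606777 - 51.7400 * 0.87284263 * 0.70217720 = 12.2746

Answer: Price = 12.2746


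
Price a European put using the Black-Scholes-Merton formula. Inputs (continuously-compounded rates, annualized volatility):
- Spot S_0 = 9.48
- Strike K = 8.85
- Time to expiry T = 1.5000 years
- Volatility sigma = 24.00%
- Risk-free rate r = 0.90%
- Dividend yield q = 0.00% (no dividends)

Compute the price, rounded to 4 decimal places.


Answer: Price = 0.7307

Derivation:
d1 = (ln(S/K) + (r - q + 0.5*sigma^2) * T) / (sigma * sqrt(T)) = 0.42684692
d2 = d1 - sigma * sqrt(T) = 0.13290815
exp(-rT) = 0.98659072; exp(-qT) = 1.00000000
P = K * exp(-rT) * N(-d2) - S_0 * exp(-qT) * N(-d1)
N(-d1) = 0.33474542; N(-d2) = 0.44713301
P = 8.8500 * 0.98659072 * 0.44713301 - 9.4800 * 1.00000000 * 0.33474542 = 0.7307


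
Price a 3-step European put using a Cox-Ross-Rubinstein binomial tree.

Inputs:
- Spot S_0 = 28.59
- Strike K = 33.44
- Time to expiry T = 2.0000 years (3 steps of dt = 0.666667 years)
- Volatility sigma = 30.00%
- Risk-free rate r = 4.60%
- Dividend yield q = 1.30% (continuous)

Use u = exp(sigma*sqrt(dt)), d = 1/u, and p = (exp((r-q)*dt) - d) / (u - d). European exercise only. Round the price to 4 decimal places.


dt = T/N = 0.666667
u = exp(sigma*sqrt(dt)) = 1.277556; d = 1/u = 0.782744
p = (exp((r-q)*dt) - d) / (u - d) = 0.484021
Discount per step: exp(-r*dt) = 0.969799
Stock lattice S(k, i) with i counting down-moves:
  k=0: S(0,0) = 28.5900
  k=1: S(1,0) = 36.5253; S(1,1) = 22.3787
  k=2: S(2,0) = 46.6632; S(2,1) = 28.5900; S(2,2) = 17.5168
  k=3: S(3,0) = 59.6148; S(3,1) = 36.5253; S(3,2) = 22.3787; S(3,3) = 13.7112
Terminal payoffs V(N, i) = max(K - S_T, 0):
  V(3,0) = 0.000000; V(3,1) = 0.000000; V(3,2) = 11.061335; V(3,3) = 19.728840
Backward induction: V(k, i) = exp(-r*dt) * [p * V(k+1, i) + (1-p) * V(k+1, i+1)].
  V(2,0) = exp(-r*dt) * [p*0.000000 + (1-p)*0.000000] = 0.000000
  V(2,1) = exp(-r*dt) * [p*0.000000 + (1-p)*11.061335] = 5.535044
  V(2,2) = exp(-r*dt) * [p*11.061335 + (1-p)*19.728840] = 15.064451
  V(1,0) = exp(-r*dt) * [p*0.000000 + (1-p)*5.535044] = 2.769712
  V(1,1) = exp(-r*dt) * [p*5.535044 + (1-p)*15.064451] = 10.136353
  V(0,0) = exp(-r*dt) * [p*2.769712 + (1-p)*10.136353] = 6.372298

Answer: Price = V(0,0) = 6.3723


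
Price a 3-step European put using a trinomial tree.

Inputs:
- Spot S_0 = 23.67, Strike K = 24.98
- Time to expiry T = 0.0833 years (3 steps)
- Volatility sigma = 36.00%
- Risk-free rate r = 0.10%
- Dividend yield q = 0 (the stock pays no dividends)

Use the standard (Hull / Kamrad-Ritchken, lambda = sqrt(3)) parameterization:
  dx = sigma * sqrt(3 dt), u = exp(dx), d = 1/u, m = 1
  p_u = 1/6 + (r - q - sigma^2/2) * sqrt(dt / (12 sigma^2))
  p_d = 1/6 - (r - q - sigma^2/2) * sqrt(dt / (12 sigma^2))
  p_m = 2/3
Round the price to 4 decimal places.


Answer: Price = V(0,0) = 1.8321

Derivation:
dt = T/N = 0.027767; dx = sigma*sqrt(3*dt) = 0.103902
u = exp(dx) = 1.109492; d = 1/u = 0.901313
p_u = 0.158142, p_m = 0.666667, p_d = 0.175192
Discount per step: exp(-r*dt) = 0.999972
Stock lattice S(k, j) with j the centered position index:
  k=0: S(0,+0) = 23.6700
  k=1: S(1,-1) = 21.3341; S(1,+0) = 23.6700; S(1,+1) = 26.2617
  k=2: S(2,-2) = 19.2287; S(2,-1) = 21.3341; S(2,+0) = 23.6700; S(2,+1) = 26.2617; S(2,+2) = 29.1371
  k=3: S(3,-3) = 17.3311; S(3,-2) = 19.2287; S(3,-1) = 21.3341; S(3,+0) = 23.6700; S(3,+1) = 26.2617; S(3,+2) = 29.1371; S(3,+3) = 32.3274
Terminal payoffs V(N, j) = max(K - S_T, 0):
  V(3,-3) = 7.648916; V(3,-2) = 5.751301; V(3,-1) = 3.645912; V(3,+0) = 1.310000; V(3,+1) = 0.000000; V(3,+2) = 0.000000; V(3,+3) = 0.000000
Backward induction: V(k, j) = exp(-r*dt) * [p_u * V(k+1, j+1) + p_m * V(k+1, j) + p_d * V(k+1, j-1)]
  V(2,-2) = exp(-r*dt) * [p_u*3.645912 + p_m*5.751301 + p_d*7.648916] = 5.750638
  V(2,-1) = exp(-r*dt) * [p_u*1.310000 + p_m*3.645912 + p_d*5.751301] = 3.645252
  V(2,+0) = exp(-r*dt) * [p_u*0.000000 + p_m*1.310000 + p_d*3.645912] = 1.512024
  V(2,+1) = exp(-r*dt) * [p_u*0.000000 + p_m*0.000000 + p_d*1.310000] = 0.229495
  V(2,+2) = exp(-r*dt) * [p_u*0.000000 + p_m*0.000000 + p_d*0.000000] = 0.000000
  V(1,-1) = exp(-r*dt) * [p_u*1.512024 + p_m*3.645252 + p_d*5.750638] = 3.676643
  V(1,+0) = exp(-r*dt) * [p_u*0.229495 + p_m*1.512024 + p_d*3.645252] = 1.682880
  V(1,+1) = exp(-r*dt) * [p_u*0.000000 + p_m*0.229495 + p_d*1.512024] = 0.417879
  V(0,+0) = exp(-r*dt) * [p_u*0.417879 + p_m*1.682880 + p_d*3.676643] = 1.832070
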